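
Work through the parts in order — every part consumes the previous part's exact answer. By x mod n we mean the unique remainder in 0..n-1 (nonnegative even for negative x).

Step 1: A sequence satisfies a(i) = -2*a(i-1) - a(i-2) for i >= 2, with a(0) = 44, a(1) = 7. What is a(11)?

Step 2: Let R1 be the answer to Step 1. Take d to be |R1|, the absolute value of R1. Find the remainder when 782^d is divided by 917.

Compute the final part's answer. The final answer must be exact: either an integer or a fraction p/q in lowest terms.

Step 1: a(2) = -2*(7) - 1*(44) = -58; iterating: a(2)=-58, a(3)=109, a(4)=-160, a(5)=211, a(6)=-262, a(7)=313, a(8)=-364, a(9)=415, a(10)=-466, a(11)=517; answer 517
Step 2: R1 = 517; d = 517; squarings mod 917: 782^1=782, 782^2=802, 782^4=387, 782^8=298, 782^16=772, 782^32=851, 782^64=688, 782^128=172, 782^256=240, 782^512=746; 782^517 = 782^1 * 782^4 * 782^512 = 481 (mod 917); answer 481

481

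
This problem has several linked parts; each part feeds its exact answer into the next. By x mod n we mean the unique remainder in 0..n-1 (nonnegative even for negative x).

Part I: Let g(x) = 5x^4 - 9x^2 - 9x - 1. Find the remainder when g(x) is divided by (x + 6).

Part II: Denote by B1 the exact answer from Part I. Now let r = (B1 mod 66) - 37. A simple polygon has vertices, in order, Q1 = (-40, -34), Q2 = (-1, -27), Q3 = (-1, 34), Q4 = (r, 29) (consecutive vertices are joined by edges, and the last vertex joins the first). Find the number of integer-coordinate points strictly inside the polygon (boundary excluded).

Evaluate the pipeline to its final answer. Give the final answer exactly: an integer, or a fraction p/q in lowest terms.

Part I: remainder = value at the root: 5*(-6)^4 - 9*(-6)^2 - 9*(-6)^1 - 1 = (6480) + (-324) + (54) + (-1) = 6209; answer 6209
Part II: B1 = 6209; r = -32; cross terms: (-40*-27 - -1*-34)=1046, (-1*34 - -1*-27)=-61, (-1*29 - -32*34)=1059, (-32*-34 - -40*29)=2248; twice the area = |4292| = 4292; area = 2146; boundary points = 1 + 61 + 1 + 1 = 64; strictly interior points = area - boundary/2 + 1 = 2115; answer 2115

2115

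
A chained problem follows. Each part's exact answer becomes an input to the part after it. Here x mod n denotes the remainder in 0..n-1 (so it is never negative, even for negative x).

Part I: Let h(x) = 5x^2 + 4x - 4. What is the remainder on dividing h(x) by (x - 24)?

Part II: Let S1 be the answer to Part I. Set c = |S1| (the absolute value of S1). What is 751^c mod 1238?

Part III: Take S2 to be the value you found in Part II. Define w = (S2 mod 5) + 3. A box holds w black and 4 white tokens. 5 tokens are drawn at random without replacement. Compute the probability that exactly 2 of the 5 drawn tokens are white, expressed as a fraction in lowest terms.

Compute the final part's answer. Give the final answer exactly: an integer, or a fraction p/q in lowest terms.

Part I: remainder = value at the root: 5*(24)^2 + 4*(24)^1 - 4 = (2880) + (96) + (-4) = 2972; answer 2972
Part II: S1 = 2972; c = 2972; squarings mod 1238: 751^1=751, 751^2=711, 751^4=417, 751^8=569, 751^16=643, 751^32=1195, 751^64=611, 751^128=683, 751^256=1001, 751^512=459, 751^1024=221, 751^2048=559; 751^2972 = 751^4 * 751^8 * 751^16 * 751^128 * 751^256 * 751^512 * 751^2048 = 315 (mod 1238); answer 315
Part III: S2 = 315; w = 3; total draws C(7,5) = 21; favorable C(4,2)*C(3,3) = 6; P = 2/7; answer 2/7

2/7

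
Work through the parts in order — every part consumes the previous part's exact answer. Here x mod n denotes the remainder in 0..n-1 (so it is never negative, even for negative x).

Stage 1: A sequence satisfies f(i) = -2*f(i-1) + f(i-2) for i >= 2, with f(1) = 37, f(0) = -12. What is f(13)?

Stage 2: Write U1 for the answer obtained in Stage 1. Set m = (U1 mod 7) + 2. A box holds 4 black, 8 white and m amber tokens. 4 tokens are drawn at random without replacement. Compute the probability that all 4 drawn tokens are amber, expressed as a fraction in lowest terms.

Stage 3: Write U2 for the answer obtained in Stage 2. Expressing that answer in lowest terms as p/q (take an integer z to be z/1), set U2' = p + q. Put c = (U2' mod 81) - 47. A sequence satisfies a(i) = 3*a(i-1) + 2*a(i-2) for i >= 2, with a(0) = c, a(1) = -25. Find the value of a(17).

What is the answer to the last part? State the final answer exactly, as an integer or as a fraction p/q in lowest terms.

-17074798771

Stage 1: f(2) = -2*(37) + 1*(-12) = -86; iterating: f(2)=-86, f(3)=209, f(4)=-504, f(5)=1217, f(6)=-2938, f(7)=7093, f(8)=-17124, f(9)=41341, f(10)=-99806, f(11)=240953, f(12)=-581712, f(13)=1404377; answer 1404377
Stage 2: U1 = 1404377; m = 4; total draws C(16,4) = 1820; favorable C(4,4) = 1; P = 1/1820; answer 1/1820
Stage 3: U2 = 1/1820; threaded value p + q = 1821; c = -8; a(2) = 3*(-25) + 2*(-8) = -91; iterating: a(2)=-91, a(3)=-323, a(4)=-1151, a(5)=-4099, a(6)=-14599, a(7)=-51995, a(8)=-185183, a(9)=-659539, a(10)=-2348983, a(11)=-8366027, a(12)=-29796047, a(13)=-106120195, a(14)=-377952679, a(15)=-1346098427, a(16)=-4794200639, a(17)=-17074798771; answer -17074798771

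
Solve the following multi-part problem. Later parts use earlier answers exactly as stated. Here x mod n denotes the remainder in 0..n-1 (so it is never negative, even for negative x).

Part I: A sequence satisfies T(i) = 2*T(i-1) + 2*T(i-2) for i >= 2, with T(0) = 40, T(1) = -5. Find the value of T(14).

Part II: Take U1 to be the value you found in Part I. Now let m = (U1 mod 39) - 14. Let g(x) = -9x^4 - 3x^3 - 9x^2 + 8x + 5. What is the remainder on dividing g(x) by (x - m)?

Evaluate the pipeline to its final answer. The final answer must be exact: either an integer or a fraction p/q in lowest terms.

Part I: T(2) = 2*(-5) + 2*(40) = 70; iterating: T(2)=70, T(3)=130, T(4)=400, T(5)=1060, T(6)=2920, T(7)=7960, T(8)=21760, T(9)=59440, T(10)=162400, T(11)=443680, T(12)=1212160, T(13)=3311680, T(14)=9047680; answer 9047680
Part II: U1 = 9047680; m = 17; remainder = value at the root: -9*(17)^4 - 3*(17)^3 - 9*(17)^2 + 8*(17)^1 + 5 = (-751689) + (-14739) + (-2601) + (136) + (5) = -768888; answer -768888

-768888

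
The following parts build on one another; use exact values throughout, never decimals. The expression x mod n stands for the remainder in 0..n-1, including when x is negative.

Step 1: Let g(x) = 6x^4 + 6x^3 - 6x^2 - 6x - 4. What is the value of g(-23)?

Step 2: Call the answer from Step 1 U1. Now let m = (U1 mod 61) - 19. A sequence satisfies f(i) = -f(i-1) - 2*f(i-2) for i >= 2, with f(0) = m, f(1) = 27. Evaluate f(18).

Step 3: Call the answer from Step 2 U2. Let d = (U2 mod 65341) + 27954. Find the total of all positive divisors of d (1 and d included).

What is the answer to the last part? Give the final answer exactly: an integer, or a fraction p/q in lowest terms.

114552

Step 1: 6*(-23)^4 + 6*(-23)^3 - 6*(-23)^2 - 6*(-23)^1 - 4 = (1679046) + (-73002) + (-3174) + (138) + (-4) = 1603004; answer 1603004
Step 2: U1 = 1603004; m = 27; f(2) = -1*(27) - 2*(27) = -81; iterating: f(2)=-81, f(3)=27, f(4)=135, f(5)=-189, f(6)=-81, f(7)=459, f(8)=-297, f(9)=-621, f(10)=1215, f(11)=27, f(12)=-2457, f(13)=2403, f(14)=2511, f(15)=-7317, f(16)=2295, f(17)=12339, f(18)=-16929; answer -16929
Step 3: U2 = -16929; d = 76366; 76366 = 2 * 38183; sigma = (1 + 2) * (1 + 38183) = 3 * 38184 = 114552; answer 114552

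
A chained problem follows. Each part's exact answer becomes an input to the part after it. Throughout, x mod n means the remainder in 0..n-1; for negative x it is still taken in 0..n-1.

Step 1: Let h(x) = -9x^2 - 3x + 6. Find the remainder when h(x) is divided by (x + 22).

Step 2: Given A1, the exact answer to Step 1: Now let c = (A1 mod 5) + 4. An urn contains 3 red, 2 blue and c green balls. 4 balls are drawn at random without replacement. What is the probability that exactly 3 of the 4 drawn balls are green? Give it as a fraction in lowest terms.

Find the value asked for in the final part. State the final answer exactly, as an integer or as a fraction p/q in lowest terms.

5/21

Step 1: remainder = value at the root: -9*(-22)^2 - 3*(-22)^1 + 6 = (-4356) + (66) + (6) = -4284; answer -4284
Step 2: A1 = -4284; c = 5; total draws C(10,4) = 210; favorable C(5,3)*C(5,1) = 50; P = 5/21; answer 5/21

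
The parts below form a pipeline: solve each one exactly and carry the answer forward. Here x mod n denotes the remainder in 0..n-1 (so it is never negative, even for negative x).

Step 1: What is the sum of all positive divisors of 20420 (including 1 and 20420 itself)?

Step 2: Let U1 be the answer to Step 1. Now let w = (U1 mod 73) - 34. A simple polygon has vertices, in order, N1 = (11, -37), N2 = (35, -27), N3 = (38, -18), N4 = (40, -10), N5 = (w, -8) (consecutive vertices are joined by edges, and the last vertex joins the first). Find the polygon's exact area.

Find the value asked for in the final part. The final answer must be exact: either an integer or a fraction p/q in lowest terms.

Step 1: 20420 = 2^2 * 5 * 1021; sigma = (1 + 2 + 4) * (1 + 5) * (1 + 1021) = 7 * 6 * 1022 = 42924; answer 42924
Step 2: U1 = 42924; w = -34; cross terms: (11*-27 - 35*-37)=998, (35*-18 - 38*-27)=396, (38*-10 - 40*-18)=340, (40*-8 - -34*-10)=-660, (-34*-37 - 11*-8)=1346; twice the area = |2420| = 2420; area = 1210; answer 1210

1210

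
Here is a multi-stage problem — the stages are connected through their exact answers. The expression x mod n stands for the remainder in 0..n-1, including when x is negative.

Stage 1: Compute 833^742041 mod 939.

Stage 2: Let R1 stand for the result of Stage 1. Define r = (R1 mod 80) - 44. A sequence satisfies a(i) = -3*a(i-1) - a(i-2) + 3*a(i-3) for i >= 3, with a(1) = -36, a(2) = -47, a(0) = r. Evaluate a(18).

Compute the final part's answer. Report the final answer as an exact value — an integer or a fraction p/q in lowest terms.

Stage 1: squarings mod 939: 833^1=833, 833^2=907, 833^4=85, 833^8=652, 833^16=676, 833^32=622, 833^64=16, 833^128=256, 833^256=745, 833^512=76, 833^1024=142, 833^2048=445, 833^4096=835, 833^8192=487, 833^16384=541, 833^32768=652, 833^65536=676, 833^131072=622, 833^262144=16, 833^524288=256; 833^742041 = 833^1 * 833^8 * 833^16 * 833^128 * 833^512 * 833^4096 * 833^16384 * 833^65536 * 833^131072 * 833^524288 = 791 (mod 939); answer 791
Stage 2: R1 = 791; r = 27; a(3) = -3*(-47) - 1*(-36) + 3*(27) = 258; iterating: a(3)=258, a(4)=-835, a(5)=2106, a(6)=-4709, a(7)=9516, a(8)=-17521, a(9)=28920, a(10)=-40691, a(11)=40590, a(12)=5681, a(13)=-179706, a(14)=655207, a(15)=-1768872, a(16)=4112291, a(17)=-8602380, a(18)=16388233; answer 16388233

16388233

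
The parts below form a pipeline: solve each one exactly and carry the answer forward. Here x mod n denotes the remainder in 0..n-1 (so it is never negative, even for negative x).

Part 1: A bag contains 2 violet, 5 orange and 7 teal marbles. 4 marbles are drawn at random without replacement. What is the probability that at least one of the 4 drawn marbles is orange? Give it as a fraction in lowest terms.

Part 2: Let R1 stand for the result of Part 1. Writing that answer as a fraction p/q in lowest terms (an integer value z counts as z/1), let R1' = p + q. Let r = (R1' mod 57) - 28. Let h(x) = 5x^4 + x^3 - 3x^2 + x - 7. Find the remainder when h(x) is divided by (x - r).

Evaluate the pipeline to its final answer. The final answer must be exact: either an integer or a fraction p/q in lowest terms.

Part 1: total draws C(14,4) = 1001; complement C(9,4) = 126; favorable 1001 - 126 = 875; P = 125/143; answer 125/143
Part 2: R1 = 125/143; threaded value p + q = 268; r = 12; remainder = value at the root: 5*(12)^4 + 1*(12)^3 - 3*(12)^2 + 1*(12)^1 - 7 = (103680) + (1728) + (-432) + (12) + (-7) = 104981; answer 104981

104981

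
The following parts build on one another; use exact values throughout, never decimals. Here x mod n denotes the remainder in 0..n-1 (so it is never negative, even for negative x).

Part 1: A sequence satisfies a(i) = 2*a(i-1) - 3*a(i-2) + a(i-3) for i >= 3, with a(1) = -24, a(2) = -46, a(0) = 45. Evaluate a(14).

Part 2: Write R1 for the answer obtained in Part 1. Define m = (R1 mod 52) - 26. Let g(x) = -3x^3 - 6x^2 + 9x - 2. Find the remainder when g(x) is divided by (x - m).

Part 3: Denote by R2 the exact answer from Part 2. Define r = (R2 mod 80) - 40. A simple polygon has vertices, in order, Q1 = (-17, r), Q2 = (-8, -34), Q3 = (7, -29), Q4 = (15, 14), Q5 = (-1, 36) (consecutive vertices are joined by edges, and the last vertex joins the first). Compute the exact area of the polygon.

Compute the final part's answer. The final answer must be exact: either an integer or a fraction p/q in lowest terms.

Part 1: a(3) = 2*(-46) - 3*(-24) + 1*(45) = 25; iterating: a(3)=25, a(4)=164, a(5)=207, a(6)=-53, a(7)=-563, a(8)=-760, a(9)=116, a(10)=1949, a(11)=2790, a(12)=-151, a(13)=-6723, a(14)=-10203; answer -10203
Part 2: R1 = -10203; m = 15; remainder = value at the root: -3*(15)^3 - 6*(15)^2 + 9*(15)^1 - 2 = (-10125) + (-1350) + (135) + (-2) = -11342; answer -11342
Part 3: R2 = -11342; r = -22; cross terms: (-17*-34 - -8*-22)=402, (-8*-29 - 7*-34)=470, (7*14 - 15*-29)=533, (15*36 - -1*14)=554, (-1*-22 - -17*36)=634; twice the area = |2593| = 2593; area = 2593/2; answer 2593/2

2593/2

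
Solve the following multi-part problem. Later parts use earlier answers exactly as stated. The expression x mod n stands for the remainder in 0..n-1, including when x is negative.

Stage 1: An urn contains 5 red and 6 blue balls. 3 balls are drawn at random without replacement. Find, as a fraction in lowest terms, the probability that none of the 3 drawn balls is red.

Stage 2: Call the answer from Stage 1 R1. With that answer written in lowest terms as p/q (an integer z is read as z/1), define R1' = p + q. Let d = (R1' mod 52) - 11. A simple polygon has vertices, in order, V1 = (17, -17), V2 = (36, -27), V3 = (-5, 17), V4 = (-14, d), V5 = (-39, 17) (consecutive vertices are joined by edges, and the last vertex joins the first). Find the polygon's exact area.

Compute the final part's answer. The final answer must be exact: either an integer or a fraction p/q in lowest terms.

Stage 1: total draws C(11,3) = 165; favorable C(6,3) = 20; P = 4/33; answer 4/33
Stage 2: R1 = 4/33; threaded value p + q = 37; d = 26; cross terms: (17*-27 - 36*-17)=153, (36*17 - -5*-27)=477, (-5*26 - -14*17)=108, (-14*17 - -39*26)=776, (-39*-17 - 17*17)=374; twice the area = |1888| = 1888; area = 944; answer 944

944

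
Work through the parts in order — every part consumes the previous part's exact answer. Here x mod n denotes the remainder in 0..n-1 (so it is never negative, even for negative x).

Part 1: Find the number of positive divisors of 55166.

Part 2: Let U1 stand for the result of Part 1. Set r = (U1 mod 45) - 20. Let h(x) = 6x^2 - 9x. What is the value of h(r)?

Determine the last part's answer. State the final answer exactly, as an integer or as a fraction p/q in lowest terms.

Part 1: 55166 = 2 * 27583; number of divisors = (1+1) * (1+1) = 4; answer 4
Part 2: U1 = 4; r = -16; 6*(-16)^2 - 9*(-16)^1 = (1536) + (144) = 1680; answer 1680

1680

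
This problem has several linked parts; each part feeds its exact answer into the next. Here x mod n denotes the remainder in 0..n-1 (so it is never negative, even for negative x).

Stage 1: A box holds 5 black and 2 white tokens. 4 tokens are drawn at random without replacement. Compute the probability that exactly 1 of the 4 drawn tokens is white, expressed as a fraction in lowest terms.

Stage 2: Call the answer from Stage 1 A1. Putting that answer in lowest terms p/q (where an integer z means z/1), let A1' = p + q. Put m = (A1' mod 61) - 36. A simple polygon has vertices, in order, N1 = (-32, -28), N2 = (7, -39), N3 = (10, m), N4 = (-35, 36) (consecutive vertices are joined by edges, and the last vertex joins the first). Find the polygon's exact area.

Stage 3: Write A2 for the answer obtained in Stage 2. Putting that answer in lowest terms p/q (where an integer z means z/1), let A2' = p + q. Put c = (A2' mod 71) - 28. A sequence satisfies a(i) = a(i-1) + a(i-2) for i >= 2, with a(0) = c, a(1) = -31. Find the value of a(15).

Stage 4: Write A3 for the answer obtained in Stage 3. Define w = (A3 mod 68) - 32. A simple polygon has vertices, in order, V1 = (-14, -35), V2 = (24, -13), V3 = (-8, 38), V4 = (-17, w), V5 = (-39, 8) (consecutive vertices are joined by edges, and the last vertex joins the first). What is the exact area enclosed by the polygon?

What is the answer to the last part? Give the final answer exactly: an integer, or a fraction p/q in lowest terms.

4809/2

Stage 1: total draws C(7,4) = 35; favorable C(2,1)*C(5,3) = 20; P = 4/7; answer 4/7
Stage 2: A1 = 4/7; threaded value p + q = 11; m = -25; cross terms: (-32*-39 - 7*-28)=1444, (7*-25 - 10*-39)=215, (10*36 - -35*-25)=-515, (-35*-28 - -32*36)=2132; twice the area = |3276| = 3276; area = 1638; answer 1638
Stage 3: A2 = 1638; threaded value p + q = 1639; c = -22; a(2) = 1*(-31) + 1*(-22) = -53; iterating: a(2)=-53, a(3)=-84, a(4)=-137, a(5)=-221, a(6)=-358, a(7)=-579, a(8)=-937, a(9)=-1516, a(10)=-2453, a(11)=-3969, a(12)=-6422, a(13)=-10391, a(14)=-16813, a(15)=-27204; answer -27204
Stage 4: A3 = -27204; w = 32; cross terms: (-14*-13 - 24*-35)=1022, (24*38 - -8*-13)=808, (-8*32 - -17*38)=390, (-17*8 - -39*32)=1112, (-39*-35 - -14*8)=1477; twice the area = |4809| = 4809; area = 4809/2; answer 4809/2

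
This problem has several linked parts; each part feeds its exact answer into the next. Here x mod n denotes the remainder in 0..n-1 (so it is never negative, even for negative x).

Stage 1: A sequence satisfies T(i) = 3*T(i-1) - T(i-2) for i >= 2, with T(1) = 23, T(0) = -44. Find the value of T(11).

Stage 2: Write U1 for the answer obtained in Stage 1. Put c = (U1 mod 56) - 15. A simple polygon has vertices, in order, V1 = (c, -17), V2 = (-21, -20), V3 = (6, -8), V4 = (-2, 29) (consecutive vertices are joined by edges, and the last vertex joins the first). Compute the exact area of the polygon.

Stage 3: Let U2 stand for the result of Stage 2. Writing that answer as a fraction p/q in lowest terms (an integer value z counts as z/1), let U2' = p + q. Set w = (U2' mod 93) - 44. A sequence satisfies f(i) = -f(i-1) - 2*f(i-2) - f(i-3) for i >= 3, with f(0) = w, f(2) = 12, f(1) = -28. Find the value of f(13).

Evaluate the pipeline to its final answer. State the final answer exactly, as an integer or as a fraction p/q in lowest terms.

Stage 1: T(2) = 3*(23) - 1*(-44) = 113; iterating: T(2)=113, T(3)=316, T(4)=835, T(5)=2189, T(6)=5732, T(7)=15007, T(8)=39289, T(9)=102860, T(10)=269291, T(11)=705013; answer 705013
Stage 2: U1 = 705013; c = 14; cross terms: (14*-20 - -21*-17)=-637, (-21*-8 - 6*-20)=288, (6*29 - -2*-8)=158, (-2*-17 - 14*29)=-372; twice the area = |-563| = 563; area = 563/2; answer 563/2
Stage 3: U2 = 563/2; threaded value p + q = 565; w = -37; f(3) = -1*(12) - 2*(-28) - 1*(-37) = 81; iterating: f(3)=81, f(4)=-77, f(5)=-97, f(6)=170, f(7)=101, f(8)=-344, f(9)=-28, f(10)=615, f(11)=-215, f(12)=-987, f(13)=802; answer 802

802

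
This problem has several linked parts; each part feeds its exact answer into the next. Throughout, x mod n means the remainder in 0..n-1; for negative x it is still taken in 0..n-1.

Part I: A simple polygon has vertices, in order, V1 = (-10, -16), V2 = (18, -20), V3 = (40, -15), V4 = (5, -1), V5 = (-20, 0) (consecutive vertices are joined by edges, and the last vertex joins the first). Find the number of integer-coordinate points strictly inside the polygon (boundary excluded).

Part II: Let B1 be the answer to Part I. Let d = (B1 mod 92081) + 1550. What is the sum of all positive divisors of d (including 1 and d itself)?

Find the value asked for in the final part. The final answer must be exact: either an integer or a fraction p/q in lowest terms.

Part I: cross terms: (-10*-20 - 18*-16)=488, (18*-15 - 40*-20)=530, (40*-1 - 5*-15)=35, (5*0 - -20*-1)=-20, (-20*-16 - -10*0)=320; twice the area = |1353| = 1353; area = 1353/2; boundary points = 4 + 1 + 7 + 1 + 2 = 15; strictly interior points = area - boundary/2 + 1 = 670; answer 670
Part II: B1 = 670; d = 2220; 2220 = 2^2 * 3 * 5 * 37; sigma = (1 + 2 + 4) * (1 + 3) * (1 + 5) * (1 + 37) = 7 * 4 * 6 * 38 = 6384; answer 6384

6384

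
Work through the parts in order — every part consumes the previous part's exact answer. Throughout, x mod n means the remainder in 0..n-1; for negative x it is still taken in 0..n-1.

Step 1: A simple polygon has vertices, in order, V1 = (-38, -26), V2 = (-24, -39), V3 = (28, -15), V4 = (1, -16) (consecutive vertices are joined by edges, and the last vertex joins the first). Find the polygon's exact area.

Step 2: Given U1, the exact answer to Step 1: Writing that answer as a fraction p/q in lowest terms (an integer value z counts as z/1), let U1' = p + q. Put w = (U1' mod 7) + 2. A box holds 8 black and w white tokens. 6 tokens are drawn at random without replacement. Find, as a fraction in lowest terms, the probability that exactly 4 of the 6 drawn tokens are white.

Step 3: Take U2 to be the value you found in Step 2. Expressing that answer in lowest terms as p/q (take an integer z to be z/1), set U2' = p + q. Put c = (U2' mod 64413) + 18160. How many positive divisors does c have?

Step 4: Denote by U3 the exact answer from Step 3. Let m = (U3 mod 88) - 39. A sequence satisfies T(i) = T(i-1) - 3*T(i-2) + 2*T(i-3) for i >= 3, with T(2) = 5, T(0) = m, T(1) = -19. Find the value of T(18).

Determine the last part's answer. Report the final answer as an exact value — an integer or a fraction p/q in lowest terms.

-764

Step 1: cross terms: (-38*-39 - -24*-26)=858, (-24*-15 - 28*-39)=1452, (28*-16 - 1*-15)=-433, (1*-26 - -38*-16)=-634; twice the area = |1243| = 1243; area = 1243/2; answer 1243/2
Step 2: U1 = 1243/2; threaded value p + q = 1245; w = 8; total draws C(16,6) = 8008; favorable C(8,4)*C(8,2) = 1960; P = 35/143; answer 35/143
Step 3: U2 = 35/143; threaded value p + q = 178; c = 18338; 18338 = 2 * 53 * 173; number of divisors = (1+1) * (1+1) * (1+1) = 8; answer 8
Step 4: U3 = 8; m = -31; T(3) = 1*(5) - 3*(-19) + 2*(-31) = 0; iterating: T(3)=0, T(4)=-53, T(5)=-43, T(6)=116, T(7)=139, T(8)=-295, T(9)=-480, T(10)=683, T(11)=1533, T(12)=-1476, T(13)=-4709, T(14)=2785, T(15)=13960, T(16)=-3813, T(17)=-40123, T(18)=-764; answer -764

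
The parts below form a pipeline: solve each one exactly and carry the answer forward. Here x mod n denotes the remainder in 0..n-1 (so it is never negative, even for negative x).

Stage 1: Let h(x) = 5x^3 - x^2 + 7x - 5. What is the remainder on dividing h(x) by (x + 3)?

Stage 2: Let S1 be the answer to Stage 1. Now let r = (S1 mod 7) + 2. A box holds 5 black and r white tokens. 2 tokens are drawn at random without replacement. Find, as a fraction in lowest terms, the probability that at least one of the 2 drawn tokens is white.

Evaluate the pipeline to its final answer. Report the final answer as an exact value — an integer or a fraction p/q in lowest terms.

Stage 1: remainder = value at the root: 5*(-3)^3 - 1*(-3)^2 + 7*(-3)^1 - 5 = (-135) + (-9) + (-21) + (-5) = -170; answer -170
Stage 2: S1 = -170; r = 7; total draws C(12,2) = 66; complement C(5,2) = 10; favorable 66 - 10 = 56; P = 28/33; answer 28/33

28/33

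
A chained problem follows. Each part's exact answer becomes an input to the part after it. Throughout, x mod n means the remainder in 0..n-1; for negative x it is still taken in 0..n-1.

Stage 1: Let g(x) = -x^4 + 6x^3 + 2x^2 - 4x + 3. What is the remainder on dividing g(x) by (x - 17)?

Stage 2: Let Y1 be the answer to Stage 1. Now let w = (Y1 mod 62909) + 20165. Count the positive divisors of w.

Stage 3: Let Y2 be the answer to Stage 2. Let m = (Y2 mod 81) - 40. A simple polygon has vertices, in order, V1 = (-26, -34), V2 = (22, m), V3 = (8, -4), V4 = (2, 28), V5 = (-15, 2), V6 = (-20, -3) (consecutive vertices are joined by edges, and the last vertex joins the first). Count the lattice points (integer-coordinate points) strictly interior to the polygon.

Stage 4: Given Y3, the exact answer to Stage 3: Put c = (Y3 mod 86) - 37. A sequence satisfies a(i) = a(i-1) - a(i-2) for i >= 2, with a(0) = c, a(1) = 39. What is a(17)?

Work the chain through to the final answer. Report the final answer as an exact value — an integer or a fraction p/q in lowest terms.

Stage 1: remainder = value at the root: -1*(17)^4 + 6*(17)^3 + 2*(17)^2 - 4*(17)^1 + 3 = (-83521) + (29478) + (578) + (-68) + (3) = -53530; answer -53530
Stage 2: Y1 = -53530; w = 29544; 29544 = 2^3 * 3 * 1231; number of divisors = (3+1) * (1+1) * (1+1) = 16; answer 16
Stage 3: Y2 = 16; m = -24; cross terms: (-26*-24 - 22*-34)=1372, (22*-4 - 8*-24)=104, (8*28 - 2*-4)=232, (2*2 - -15*28)=424, (-15*-3 - -20*2)=85, (-20*-34 - -26*-3)=602; twice the area = |2819| = 2819; area = 2819/2; boundary points = 2 + 2 + 2 + 1 + 5 + 1 = 13; strictly interior points = area - boundary/2 + 1 = 1404; answer 1404
Stage 4: Y3 = 1404; c = -9; a(2) = 1*(39) - 1*(-9) = 48; iterating: a(2)=48, a(3)=9, a(4)=-39, a(5)=-48, a(6)=-9, a(7)=39, a(8)=48, a(9)=9, a(10)=-39, a(11)=-48, a(12)=-9, a(13)=39, a(14)=48, a(15)=9, a(16)=-39, a(17)=-48; answer -48

-48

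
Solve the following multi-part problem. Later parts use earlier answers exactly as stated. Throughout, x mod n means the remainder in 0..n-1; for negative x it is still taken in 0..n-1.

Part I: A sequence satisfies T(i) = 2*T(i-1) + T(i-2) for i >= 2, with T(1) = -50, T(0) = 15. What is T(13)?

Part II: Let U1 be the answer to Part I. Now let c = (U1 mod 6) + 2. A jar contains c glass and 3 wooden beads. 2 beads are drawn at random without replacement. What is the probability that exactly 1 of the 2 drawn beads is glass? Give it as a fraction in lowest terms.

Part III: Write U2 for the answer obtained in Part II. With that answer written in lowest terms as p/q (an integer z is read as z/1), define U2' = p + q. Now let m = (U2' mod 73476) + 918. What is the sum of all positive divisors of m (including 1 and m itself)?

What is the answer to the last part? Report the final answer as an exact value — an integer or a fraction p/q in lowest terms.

930

Part I: T(2) = 2*(-50) + 1*(15) = -85; iterating: T(2)=-85, T(3)=-220, T(4)=-525, T(5)=-1270, T(6)=-3065, T(7)=-7400, T(8)=-17865, T(9)=-43130, T(10)=-104125, T(11)=-251380, T(12)=-606885, T(13)=-1465150; answer -1465150
Part II: U1 = -1465150; c = 4; total draws C(7,2) = 21; favorable C(4,1)*C(3,1) = 12; P = 4/7; answer 4/7
Part III: U2 = 4/7; threaded value p + q = 11; m = 929; 929 is prime, so its only divisors are 1 and 929; sigma = 1 + 929 = 930; answer 930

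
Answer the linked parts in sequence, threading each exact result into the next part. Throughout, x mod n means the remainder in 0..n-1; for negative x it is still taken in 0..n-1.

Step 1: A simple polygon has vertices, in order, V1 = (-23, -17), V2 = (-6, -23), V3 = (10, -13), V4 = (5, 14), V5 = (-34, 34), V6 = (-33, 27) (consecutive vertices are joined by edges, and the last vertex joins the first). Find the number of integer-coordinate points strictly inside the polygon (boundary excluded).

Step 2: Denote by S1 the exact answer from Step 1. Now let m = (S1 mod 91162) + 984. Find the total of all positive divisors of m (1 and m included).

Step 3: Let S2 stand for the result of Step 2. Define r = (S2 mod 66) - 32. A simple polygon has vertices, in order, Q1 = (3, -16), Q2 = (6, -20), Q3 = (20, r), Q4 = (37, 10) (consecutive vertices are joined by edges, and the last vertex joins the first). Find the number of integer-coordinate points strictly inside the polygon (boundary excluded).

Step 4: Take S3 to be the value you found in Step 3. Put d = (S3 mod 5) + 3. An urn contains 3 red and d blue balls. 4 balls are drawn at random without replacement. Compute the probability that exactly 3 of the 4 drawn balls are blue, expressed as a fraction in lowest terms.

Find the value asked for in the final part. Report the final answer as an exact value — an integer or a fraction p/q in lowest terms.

Step 1: cross terms: (-23*-23 - -6*-17)=427, (-6*-13 - 10*-23)=308, (10*14 - 5*-13)=205, (5*34 - -34*14)=646, (-34*27 - -33*34)=204, (-33*-17 - -23*27)=1182; twice the area = |2972| = 2972; area = 1486; boundary points = 1 + 2 + 1 + 1 + 1 + 2 = 8; strictly interior points = area - boundary/2 + 1 = 1483; answer 1483
Step 2: S1 = 1483; m = 2467; 2467 is prime, so its only divisors are 1 and 2467; sigma = 1 + 2467 = 2468; answer 2468
Step 3: S2 = 2468; r = -6; cross terms: (3*-20 - 6*-16)=36, (6*-6 - 20*-20)=364, (20*10 - 37*-6)=422, (37*-16 - 3*10)=-622; twice the area = |200| = 200; area = 100; boundary points = 1 + 14 + 1 + 2 = 18; strictly interior points = area - boundary/2 + 1 = 92; answer 92
Step 4: S3 = 92; d = 5; total draws C(8,4) = 70; favorable C(5,3)*C(3,1) = 30; P = 3/7; answer 3/7

3/7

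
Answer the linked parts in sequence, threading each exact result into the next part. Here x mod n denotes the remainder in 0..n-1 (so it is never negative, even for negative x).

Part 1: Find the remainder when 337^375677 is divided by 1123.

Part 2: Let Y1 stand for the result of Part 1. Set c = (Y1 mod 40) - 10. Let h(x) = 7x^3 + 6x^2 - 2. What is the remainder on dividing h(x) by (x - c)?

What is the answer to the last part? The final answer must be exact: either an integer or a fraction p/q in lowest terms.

Part 1: squarings mod 1123: 337^1=337, 337^2=146, 337^4=1102, 337^8=441, 337^16=202, 337^32=376, 337^64=1001, 337^128=285, 337^256=369, 337^512=278, 337^1024=920, 337^2048=781, 337^4096=172, 337^8192=386, 337^16384=760, 337^32768=378, 337^65536=263, 337^131072=666, 337^262144=1094; 337^375677 = 337^1 * 337^4 * 337^8 * 337^16 * 337^32 * 337^64 * 337^256 * 337^512 * 337^2048 * 337^4096 * 337^8192 * 337^32768 * 337^65536 * 337^262144 = 1071 (mod 1123); answer 1071
Part 2: Y1 = 1071; c = 21; remainder = value at the root: 7*(21)^3 + 6*(21)^2 - 2 = (64827) + (2646) + (-2) = 67471; answer 67471

67471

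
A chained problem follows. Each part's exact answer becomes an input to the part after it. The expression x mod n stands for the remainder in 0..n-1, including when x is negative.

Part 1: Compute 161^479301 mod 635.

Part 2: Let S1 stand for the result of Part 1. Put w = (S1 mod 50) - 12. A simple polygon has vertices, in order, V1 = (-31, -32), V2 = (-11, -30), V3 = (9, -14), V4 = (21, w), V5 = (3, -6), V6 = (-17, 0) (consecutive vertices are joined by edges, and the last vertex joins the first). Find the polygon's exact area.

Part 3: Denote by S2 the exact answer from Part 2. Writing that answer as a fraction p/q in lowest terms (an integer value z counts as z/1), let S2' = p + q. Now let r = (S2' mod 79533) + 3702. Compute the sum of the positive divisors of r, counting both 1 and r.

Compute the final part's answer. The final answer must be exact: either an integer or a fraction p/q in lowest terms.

Part 1: squarings mod 635: 161^1=161, 161^2=521, 161^4=296, 161^8=621, 161^16=196, 161^32=316, 161^64=161, 161^128=521, 161^256=296, 161^512=621, 161^1024=196, 161^2048=316, 161^4096=161, 161^8192=521, 161^16384=296, 161^32768=621, 161^65536=196, 161^131072=316, 161^262144=161; 161^479301 = 161^1 * 161^4 * 161^64 * 161^4096 * 161^16384 * 161^65536 * 161^131072 * 161^262144 = 406 (mod 635); answer 406
Part 2: S1 = 406; w = -6; cross terms: (-31*-30 - -11*-32)=578, (-11*-14 - 9*-30)=424, (9*-6 - 21*-14)=240, (21*-6 - 3*-6)=-108, (3*0 - -17*-6)=-102, (-17*-32 - -31*0)=544; twice the area = |1576| = 1576; area = 788; answer 788
Part 3: S2 = 788; threaded value p + q = 789; r = 4491; 4491 = 3^2 * 499; sigma = (1 + 3 + 9) * (1 + 499) = 13 * 500 = 6500; answer 6500

6500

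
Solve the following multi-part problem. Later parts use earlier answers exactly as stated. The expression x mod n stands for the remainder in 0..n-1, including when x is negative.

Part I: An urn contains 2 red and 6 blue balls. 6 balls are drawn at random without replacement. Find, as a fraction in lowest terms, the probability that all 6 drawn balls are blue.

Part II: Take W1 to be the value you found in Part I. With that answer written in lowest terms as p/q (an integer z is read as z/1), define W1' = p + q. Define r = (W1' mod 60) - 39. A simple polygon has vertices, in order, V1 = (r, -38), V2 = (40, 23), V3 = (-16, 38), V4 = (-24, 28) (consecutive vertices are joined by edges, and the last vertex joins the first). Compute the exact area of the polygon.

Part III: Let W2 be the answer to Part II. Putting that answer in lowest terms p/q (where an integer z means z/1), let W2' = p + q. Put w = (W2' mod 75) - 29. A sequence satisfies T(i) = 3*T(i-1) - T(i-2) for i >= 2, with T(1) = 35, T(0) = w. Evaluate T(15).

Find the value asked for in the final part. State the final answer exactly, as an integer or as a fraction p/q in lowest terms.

Part I: total draws C(8,6) = 28; favorable C(6,6) = 1; P = 1/28; answer 1/28
Part II: W1 = 1/28; threaded value p + q = 29; r = -10; cross terms: (-10*23 - 40*-38)=1290, (40*38 - -16*23)=1888, (-16*28 - -24*38)=464, (-24*-38 - -10*28)=1192; twice the area = |4834| = 4834; area = 2417; answer 2417
Part III: W2 = 2417; threaded value p + q = 2418; w = -11; T(2) = 3*(35) - 1*(-11) = 116; iterating: T(2)=116, T(3)=313, T(4)=823, T(5)=2156, T(6)=5645, T(7)=14779, T(8)=38692, T(9)=101297, T(10)=265199, T(11)=694300, T(12)=1817701, T(13)=4758803, T(14)=12458708, T(15)=32617321; answer 32617321

32617321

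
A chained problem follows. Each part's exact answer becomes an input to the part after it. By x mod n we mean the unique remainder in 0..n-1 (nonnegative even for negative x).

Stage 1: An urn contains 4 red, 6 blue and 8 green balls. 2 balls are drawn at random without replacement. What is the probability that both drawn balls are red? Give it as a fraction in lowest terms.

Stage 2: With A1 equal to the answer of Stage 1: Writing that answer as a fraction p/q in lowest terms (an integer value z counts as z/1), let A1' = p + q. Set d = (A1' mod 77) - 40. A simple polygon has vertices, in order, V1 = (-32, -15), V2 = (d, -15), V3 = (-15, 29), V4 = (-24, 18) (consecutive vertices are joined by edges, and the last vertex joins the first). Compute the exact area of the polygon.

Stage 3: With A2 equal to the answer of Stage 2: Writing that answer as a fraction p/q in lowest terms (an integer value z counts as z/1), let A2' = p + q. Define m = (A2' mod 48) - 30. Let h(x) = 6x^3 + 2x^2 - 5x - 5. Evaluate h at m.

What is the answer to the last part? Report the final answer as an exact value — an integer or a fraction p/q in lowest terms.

-2

Stage 1: total draws C(18,2) = 153; favorable C(4,2) = 6; P = 2/51; answer 2/51
Stage 2: A1 = 2/51; threaded value p + q = 53; d = 13; cross terms: (-32*-15 - 13*-15)=675, (13*29 - -15*-15)=152, (-15*18 - -24*29)=426, (-24*-15 - -32*18)=936; twice the area = |2189| = 2189; area = 2189/2; answer 2189/2
Stage 3: A2 = 2189/2; threaded value p + q = 2191; m = 1; 6*(1)^3 + 2*(1)^2 - 5*(1)^1 - 5 = (6) + (2) + (-5) + (-5) = -2; answer -2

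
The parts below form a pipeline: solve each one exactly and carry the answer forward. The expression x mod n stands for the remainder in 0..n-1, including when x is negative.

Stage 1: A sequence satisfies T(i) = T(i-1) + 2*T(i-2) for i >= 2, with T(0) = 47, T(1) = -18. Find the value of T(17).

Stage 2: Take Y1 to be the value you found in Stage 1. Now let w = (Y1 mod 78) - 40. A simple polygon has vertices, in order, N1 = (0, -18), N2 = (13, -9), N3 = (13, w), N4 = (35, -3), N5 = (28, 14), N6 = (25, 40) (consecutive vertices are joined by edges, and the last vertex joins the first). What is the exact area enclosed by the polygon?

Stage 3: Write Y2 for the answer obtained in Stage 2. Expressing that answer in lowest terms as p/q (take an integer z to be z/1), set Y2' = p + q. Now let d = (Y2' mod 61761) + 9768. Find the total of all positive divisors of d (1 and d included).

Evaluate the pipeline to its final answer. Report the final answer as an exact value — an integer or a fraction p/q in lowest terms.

15594

Stage 1: T(2) = 1*(-18) + 2*(47) = 76; iterating: T(2)=76, T(3)=40, T(4)=192, T(5)=272, T(6)=656, T(7)=1200, T(8)=2512, T(9)=4912, T(10)=9936, T(11)=19760, T(12)=39632, T(13)=79152, T(14)=158416, T(15)=316720, T(16)=633552, T(17)=1266992; answer 1266992
Stage 2: Y1 = 1266992; w = -2; cross terms: (0*-9 - 13*-18)=234, (13*-2 - 13*-9)=91, (13*-3 - 35*-2)=31, (35*14 - 28*-3)=574, (28*40 - 25*14)=770, (25*-18 - 0*40)=-450; twice the area = |1250| = 1250; area = 625; answer 625
Stage 3: Y2 = 625; threaded value p + q = 626; d = 10394; 10394 = 2 * 5197; sigma = (1 + 2) * (1 + 5197) = 3 * 5198 = 15594; answer 15594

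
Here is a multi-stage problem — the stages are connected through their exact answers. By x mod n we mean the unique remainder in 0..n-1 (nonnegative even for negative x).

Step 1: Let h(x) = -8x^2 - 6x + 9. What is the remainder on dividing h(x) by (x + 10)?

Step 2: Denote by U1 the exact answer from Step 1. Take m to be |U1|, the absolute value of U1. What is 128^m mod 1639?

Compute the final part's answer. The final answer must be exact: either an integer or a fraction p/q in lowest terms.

Step 1: remainder = value at the root: -8*(-10)^2 - 6*(-10)^1 + 9 = (-800) + (60) + (9) = -731; answer -731
Step 2: U1 = -731; m = 731; squarings mod 1639: 128^1=128, 128^2=1633, 128^4=36, 128^8=1296, 128^16=1280, 128^32=1039, 128^64=1059, 128^128=405, 128^256=125, 128^512=874; 128^731 = 128^1 * 128^2 * 128^8 * 128^16 * 128^64 * 128^128 * 128^512 = 634 (mod 1639); answer 634

634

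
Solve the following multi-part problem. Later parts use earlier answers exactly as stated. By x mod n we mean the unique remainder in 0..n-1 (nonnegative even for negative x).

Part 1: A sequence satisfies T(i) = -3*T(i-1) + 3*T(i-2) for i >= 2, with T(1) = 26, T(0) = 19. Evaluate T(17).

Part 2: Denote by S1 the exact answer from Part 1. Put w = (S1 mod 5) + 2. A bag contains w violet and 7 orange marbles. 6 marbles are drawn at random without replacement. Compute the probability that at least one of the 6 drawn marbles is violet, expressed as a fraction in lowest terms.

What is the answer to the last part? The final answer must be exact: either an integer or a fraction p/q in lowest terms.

29/30

Part 1: T(2) = -3*(26) + 3*(19) = -21; iterating: T(2)=-21, T(3)=141, T(4)=-486, T(5)=1881, T(6)=-7101, T(7)=26946, T(8)=-102141, T(9)=387261, T(10)=-1468206, T(11)=5566401, T(12)=-21103821, T(13)=80010666, T(14)=-303343461, T(15)=1150062381, T(16)=-4360217526, T(17)=16530839721; answer 16530839721
Part 2: S1 = 16530839721; w = 3; total draws C(10,6) = 210; complement C(7,6) = 7; favorable 210 - 7 = 203; P = 29/30; answer 29/30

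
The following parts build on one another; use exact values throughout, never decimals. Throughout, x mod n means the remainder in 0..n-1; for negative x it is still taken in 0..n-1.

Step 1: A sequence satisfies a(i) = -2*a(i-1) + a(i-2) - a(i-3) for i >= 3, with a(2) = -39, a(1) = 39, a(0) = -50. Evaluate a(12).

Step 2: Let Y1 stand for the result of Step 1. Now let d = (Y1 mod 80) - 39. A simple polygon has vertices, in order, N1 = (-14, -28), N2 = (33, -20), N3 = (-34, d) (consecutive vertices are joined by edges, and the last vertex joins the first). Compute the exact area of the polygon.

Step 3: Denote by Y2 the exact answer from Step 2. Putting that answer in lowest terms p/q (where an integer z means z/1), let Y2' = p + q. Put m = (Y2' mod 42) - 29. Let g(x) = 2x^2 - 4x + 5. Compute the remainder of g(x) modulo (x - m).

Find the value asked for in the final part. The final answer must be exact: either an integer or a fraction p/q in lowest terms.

885

Step 1: a(3) = -2*(-39) + 1*(39) - 1*(-50) = 167; iterating: a(3)=167, a(4)=-412, a(5)=1030, a(6)=-2639, a(7)=6720, a(8)=-17109, a(9)=43577, a(10)=-110983, a(11)=282652, a(12)=-719864; answer -719864
Step 2: Y1 = -719864; d = 17; cross terms: (-14*-20 - 33*-28)=1204, (33*17 - -34*-20)=-119, (-34*-28 - -14*17)=1190; twice the area = |2275| = 2275; area = 2275/2; answer 2275/2
Step 3: Y2 = 2275/2; threaded value p + q = 2277; m = -20; remainder = value at the root: 2*(-20)^2 - 4*(-20)^1 + 5 = (800) + (80) + (5) = 885; answer 885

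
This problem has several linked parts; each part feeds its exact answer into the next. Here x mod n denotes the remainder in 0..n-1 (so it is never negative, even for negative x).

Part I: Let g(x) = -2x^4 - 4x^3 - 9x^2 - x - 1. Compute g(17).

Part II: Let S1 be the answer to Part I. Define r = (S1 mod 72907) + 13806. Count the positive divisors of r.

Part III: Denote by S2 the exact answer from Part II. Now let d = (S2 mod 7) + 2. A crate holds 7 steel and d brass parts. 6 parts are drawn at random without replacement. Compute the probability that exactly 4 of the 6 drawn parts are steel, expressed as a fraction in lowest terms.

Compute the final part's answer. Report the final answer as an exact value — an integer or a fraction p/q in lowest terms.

Part I: -2*(17)^4 - 4*(17)^3 - 9*(17)^2 - 1*(17)^1 - 1 = (-167042) + (-19652) + (-2601) + (-17) + (-1) = -189313; answer -189313
Part II: S1 = -189313; r = 43214; 43214 = 2 * 17 * 31 * 41; number of divisors = (1+1) * (1+1) * (1+1) * (1+1) = 16; answer 16
Part III: S2 = 16; d = 4; total draws C(11,6) = 462; favorable C(7,4)*C(4,2) = 210; P = 5/11; answer 5/11

5/11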